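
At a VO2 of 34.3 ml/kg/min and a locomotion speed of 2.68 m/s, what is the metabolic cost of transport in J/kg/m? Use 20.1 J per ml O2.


Power per kg = VO2 * 20.1 / 60
Power per kg = 34.3 * 20.1 / 60 = 11.4905 W/kg
Cost = power_per_kg / speed
Cost = 11.4905 / 2.68
Cost = 4.2875


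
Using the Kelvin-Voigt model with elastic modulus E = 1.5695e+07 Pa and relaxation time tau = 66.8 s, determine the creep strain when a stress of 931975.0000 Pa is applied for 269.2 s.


epsilon(t) = (sigma/E) * (1 - exp(-t/tau))
sigma/E = 931975.0000 / 1.5695e+07 = 0.0594
exp(-t/tau) = exp(-269.2 / 66.8) = 0.0178
epsilon = 0.0594 * (1 - 0.0178)
epsilon = 0.0583


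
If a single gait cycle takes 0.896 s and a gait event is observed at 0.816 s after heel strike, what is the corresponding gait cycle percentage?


pct = (event_time / cycle_time) * 100
pct = (0.816 / 0.896) * 100
ratio = 0.9107
pct = 91.0714


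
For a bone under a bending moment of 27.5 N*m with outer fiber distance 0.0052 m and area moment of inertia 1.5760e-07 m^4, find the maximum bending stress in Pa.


sigma = M * c / I
sigma = 27.5 * 0.0052 / 1.5760e-07
M * c = 0.1430
sigma = 907360.4061


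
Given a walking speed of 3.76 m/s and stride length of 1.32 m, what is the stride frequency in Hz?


f = v / stride_length
f = 3.76 / 1.32
f = 2.8485


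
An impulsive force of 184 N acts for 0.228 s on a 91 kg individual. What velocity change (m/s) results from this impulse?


J = F * dt = 184 * 0.228 = 41.9520 N*s
delta_v = J / m
delta_v = 41.9520 / 91
delta_v = 0.4610


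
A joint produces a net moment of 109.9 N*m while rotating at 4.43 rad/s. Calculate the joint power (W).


P = M * omega
P = 109.9 * 4.43
P = 486.8570


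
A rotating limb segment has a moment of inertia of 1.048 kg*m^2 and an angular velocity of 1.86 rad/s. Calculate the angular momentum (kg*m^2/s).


L = I * omega
L = 1.048 * 1.86
L = 1.9493


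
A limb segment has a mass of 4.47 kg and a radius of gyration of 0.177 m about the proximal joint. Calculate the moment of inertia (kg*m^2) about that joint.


I = m * k^2
I = 4.47 * 0.177^2
k^2 = 0.0313
I = 0.1400


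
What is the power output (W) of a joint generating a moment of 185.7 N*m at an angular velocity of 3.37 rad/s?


P = M * omega
P = 185.7 * 3.37
P = 625.8090


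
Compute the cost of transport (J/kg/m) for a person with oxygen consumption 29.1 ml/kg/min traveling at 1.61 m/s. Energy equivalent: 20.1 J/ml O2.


Power per kg = VO2 * 20.1 / 60
Power per kg = 29.1 * 20.1 / 60 = 9.7485 W/kg
Cost = power_per_kg / speed
Cost = 9.7485 / 1.61
Cost = 6.0550


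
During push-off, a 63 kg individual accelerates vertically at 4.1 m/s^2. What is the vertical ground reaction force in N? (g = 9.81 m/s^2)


GRF = m * (g + a)
GRF = 63 * (9.81 + 4.1)
GRF = 63 * 13.9100
GRF = 876.3300


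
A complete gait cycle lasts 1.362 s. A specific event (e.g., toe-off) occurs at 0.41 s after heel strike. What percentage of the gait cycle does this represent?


pct = (event_time / cycle_time) * 100
pct = (0.41 / 1.362) * 100
ratio = 0.3010
pct = 30.1028


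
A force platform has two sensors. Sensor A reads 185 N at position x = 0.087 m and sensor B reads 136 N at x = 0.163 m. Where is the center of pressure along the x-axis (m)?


COP_x = (F1*x1 + F2*x2) / (F1 + F2)
COP_x = (185*0.087 + 136*0.163) / (185 + 136)
Numerator = 38.2630
Denominator = 321
COP_x = 0.1192


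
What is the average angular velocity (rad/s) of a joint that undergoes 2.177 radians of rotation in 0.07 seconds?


omega = delta_theta / delta_t
omega = 2.177 / 0.07
omega = 31.1000


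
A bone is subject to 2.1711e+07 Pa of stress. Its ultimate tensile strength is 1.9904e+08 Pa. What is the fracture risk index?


FRI = applied / ultimate
FRI = 2.1711e+07 / 1.9904e+08
FRI = 0.1091


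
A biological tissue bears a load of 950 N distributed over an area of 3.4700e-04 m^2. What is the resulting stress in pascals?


stress = F / A
stress = 950 / 3.4700e-04
stress = 2.7378e+06


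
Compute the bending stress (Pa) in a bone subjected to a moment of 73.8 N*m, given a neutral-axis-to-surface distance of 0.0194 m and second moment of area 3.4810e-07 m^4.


sigma = M * c / I
sigma = 73.8 * 0.0194 / 3.4810e-07
M * c = 1.4317
sigma = 4.1130e+06


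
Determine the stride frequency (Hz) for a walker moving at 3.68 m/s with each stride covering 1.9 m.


f = v / stride_length
f = 3.68 / 1.9
f = 1.9368


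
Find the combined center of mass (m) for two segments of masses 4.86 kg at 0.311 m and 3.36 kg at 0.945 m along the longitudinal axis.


COM = (m1*x1 + m2*x2) / (m1 + m2)
COM = (4.86*0.311 + 3.36*0.945) / (4.86 + 3.36)
Numerator = 4.6867
Denominator = 8.2200
COM = 0.5702


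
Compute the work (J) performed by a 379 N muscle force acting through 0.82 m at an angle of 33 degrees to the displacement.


W = F * d * cos(theta)
theta = 33 deg = 0.5760 rad
cos(theta) = 0.8387
W = 379 * 0.82 * 0.8387
W = 260.6420


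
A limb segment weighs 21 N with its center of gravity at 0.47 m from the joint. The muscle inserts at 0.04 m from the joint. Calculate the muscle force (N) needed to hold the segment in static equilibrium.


F_muscle = W * d_load / d_muscle
F_muscle = 21 * 0.47 / 0.04
Numerator = 9.8700
F_muscle = 246.7500


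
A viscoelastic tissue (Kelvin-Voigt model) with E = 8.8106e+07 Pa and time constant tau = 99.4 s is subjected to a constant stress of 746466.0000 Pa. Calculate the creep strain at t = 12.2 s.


epsilon(t) = (sigma/E) * (1 - exp(-t/tau))
sigma/E = 746466.0000 / 8.8106e+07 = 0.0085
exp(-t/tau) = exp(-12.2 / 99.4) = 0.8845
epsilon = 0.0085 * (1 - 0.8845)
epsilon = 9.7859e-04


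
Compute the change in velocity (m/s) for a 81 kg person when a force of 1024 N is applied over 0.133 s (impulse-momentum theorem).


J = F * dt = 1024 * 0.133 = 136.1920 N*s
delta_v = J / m
delta_v = 136.1920 / 81
delta_v = 1.6814


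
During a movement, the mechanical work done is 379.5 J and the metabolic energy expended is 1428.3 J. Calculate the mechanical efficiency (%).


eta = (W_mech / E_meta) * 100
eta = (379.5 / 1428.3) * 100
ratio = 0.2657
eta = 26.5700


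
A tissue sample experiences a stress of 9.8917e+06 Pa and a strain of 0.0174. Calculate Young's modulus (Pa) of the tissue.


E = stress / strain
E = 9.8917e+06 / 0.0174
E = 5.6849e+08


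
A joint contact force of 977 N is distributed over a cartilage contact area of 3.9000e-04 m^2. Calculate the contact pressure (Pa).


P = F / A
P = 977 / 3.9000e-04
P = 2.5051e+06


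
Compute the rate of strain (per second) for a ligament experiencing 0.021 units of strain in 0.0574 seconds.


strain_rate = delta_strain / delta_t
strain_rate = 0.021 / 0.0574
strain_rate = 0.3659


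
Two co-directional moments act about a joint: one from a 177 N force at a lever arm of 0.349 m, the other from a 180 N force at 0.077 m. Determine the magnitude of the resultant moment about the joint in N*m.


M = F1 * d1 + F2 * d2
M = 177 * 0.349 + 180 * 0.077
M = 61.7730 + 13.8600
M = 75.6330


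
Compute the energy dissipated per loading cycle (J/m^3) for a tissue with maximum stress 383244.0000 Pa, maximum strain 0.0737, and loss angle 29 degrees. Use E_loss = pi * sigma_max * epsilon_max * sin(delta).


E_loss = pi * sigma_max * epsilon_max * sin(delta)
delta = 29 deg = 0.5061 rad
sin(delta) = 0.4848
E_loss = pi * 383244.0000 * 0.0737 * 0.4848
E_loss = 43019.3609


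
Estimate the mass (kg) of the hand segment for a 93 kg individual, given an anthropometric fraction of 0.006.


m_segment = body_mass * fraction
m_segment = 93 * 0.006
m_segment = 0.5580


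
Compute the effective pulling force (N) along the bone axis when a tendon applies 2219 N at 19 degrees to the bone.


F_eff = F_tendon * cos(theta)
theta = 19 deg = 0.3316 rad
cos(theta) = 0.9455
F_eff = 2219 * 0.9455
F_eff = 2098.1057


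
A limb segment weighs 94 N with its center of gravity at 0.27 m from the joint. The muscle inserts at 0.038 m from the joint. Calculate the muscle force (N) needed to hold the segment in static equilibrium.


F_muscle = W * d_load / d_muscle
F_muscle = 94 * 0.27 / 0.038
Numerator = 25.3800
F_muscle = 667.8947


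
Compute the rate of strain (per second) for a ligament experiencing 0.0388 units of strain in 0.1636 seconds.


strain_rate = delta_strain / delta_t
strain_rate = 0.0388 / 0.1636
strain_rate = 0.2372


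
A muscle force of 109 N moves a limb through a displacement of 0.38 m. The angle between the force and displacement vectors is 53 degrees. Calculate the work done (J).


W = F * d * cos(theta)
theta = 53 deg = 0.9250 rad
cos(theta) = 0.6018
W = 109 * 0.38 * 0.6018
W = 24.9272


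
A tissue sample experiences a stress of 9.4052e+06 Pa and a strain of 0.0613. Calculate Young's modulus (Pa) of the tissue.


E = stress / strain
E = 9.4052e+06 / 0.0613
E = 1.5343e+08


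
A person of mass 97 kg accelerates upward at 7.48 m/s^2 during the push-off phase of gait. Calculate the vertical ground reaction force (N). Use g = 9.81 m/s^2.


GRF = m * (g + a)
GRF = 97 * (9.81 + 7.48)
GRF = 97 * 17.2900
GRF = 1677.1300


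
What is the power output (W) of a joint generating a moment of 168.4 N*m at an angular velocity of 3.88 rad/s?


P = M * omega
P = 168.4 * 3.88
P = 653.3920


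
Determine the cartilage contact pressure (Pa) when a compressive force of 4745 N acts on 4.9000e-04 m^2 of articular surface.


P = F / A
P = 4745 / 4.9000e-04
P = 9.6837e+06


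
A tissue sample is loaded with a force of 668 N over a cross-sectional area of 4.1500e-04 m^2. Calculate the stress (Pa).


stress = F / A
stress = 668 / 4.1500e-04
stress = 1.6096e+06


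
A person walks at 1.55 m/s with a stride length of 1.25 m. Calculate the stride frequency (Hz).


f = v / stride_length
f = 1.55 / 1.25
f = 1.2400


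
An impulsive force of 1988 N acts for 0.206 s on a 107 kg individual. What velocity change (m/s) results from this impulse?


J = F * dt = 1988 * 0.206 = 409.5280 N*s
delta_v = J / m
delta_v = 409.5280 / 107
delta_v = 3.8274


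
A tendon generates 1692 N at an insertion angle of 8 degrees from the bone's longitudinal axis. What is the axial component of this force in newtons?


F_eff = F_tendon * cos(theta)
theta = 8 deg = 0.1396 rad
cos(theta) = 0.9903
F_eff = 1692 * 0.9903
F_eff = 1675.5336


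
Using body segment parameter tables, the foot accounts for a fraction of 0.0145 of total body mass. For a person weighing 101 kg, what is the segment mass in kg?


m_segment = body_mass * fraction
m_segment = 101 * 0.0145
m_segment = 1.4645


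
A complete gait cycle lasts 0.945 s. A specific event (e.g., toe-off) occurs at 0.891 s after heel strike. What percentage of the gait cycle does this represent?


pct = (event_time / cycle_time) * 100
pct = (0.891 / 0.945) * 100
ratio = 0.9429
pct = 94.2857


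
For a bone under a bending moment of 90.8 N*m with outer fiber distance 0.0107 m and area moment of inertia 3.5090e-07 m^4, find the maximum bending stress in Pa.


sigma = M * c / I
sigma = 90.8 * 0.0107 / 3.5090e-07
M * c = 0.9716
sigma = 2.7688e+06


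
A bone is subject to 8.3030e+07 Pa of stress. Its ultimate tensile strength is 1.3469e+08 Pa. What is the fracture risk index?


FRI = applied / ultimate
FRI = 8.3030e+07 / 1.3469e+08
FRI = 0.6165


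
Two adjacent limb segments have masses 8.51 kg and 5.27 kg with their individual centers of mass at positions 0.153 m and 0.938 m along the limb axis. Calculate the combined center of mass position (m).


COM = (m1*x1 + m2*x2) / (m1 + m2)
COM = (8.51*0.153 + 5.27*0.938) / (8.51 + 5.27)
Numerator = 6.2453
Denominator = 13.7800
COM = 0.4532


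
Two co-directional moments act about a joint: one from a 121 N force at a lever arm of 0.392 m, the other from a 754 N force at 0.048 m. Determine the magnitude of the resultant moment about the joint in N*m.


M = F1 * d1 + F2 * d2
M = 121 * 0.392 + 754 * 0.048
M = 47.4320 + 36.1920
M = 83.6240


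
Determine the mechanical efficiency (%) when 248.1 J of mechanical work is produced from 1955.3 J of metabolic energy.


eta = (W_mech / E_meta) * 100
eta = (248.1 / 1955.3) * 100
ratio = 0.1269
eta = 12.6886


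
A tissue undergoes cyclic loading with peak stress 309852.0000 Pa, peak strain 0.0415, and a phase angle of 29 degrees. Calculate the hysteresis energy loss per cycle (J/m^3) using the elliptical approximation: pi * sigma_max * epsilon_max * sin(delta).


E_loss = pi * sigma_max * epsilon_max * sin(delta)
delta = 29 deg = 0.5061 rad
sin(delta) = 0.4848
E_loss = pi * 309852.0000 * 0.0415 * 0.4848
E_loss = 19584.9967


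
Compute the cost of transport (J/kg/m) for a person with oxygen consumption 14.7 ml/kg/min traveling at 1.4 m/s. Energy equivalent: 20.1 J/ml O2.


Power per kg = VO2 * 20.1 / 60
Power per kg = 14.7 * 20.1 / 60 = 4.9245 W/kg
Cost = power_per_kg / speed
Cost = 4.9245 / 1.4
Cost = 3.5175


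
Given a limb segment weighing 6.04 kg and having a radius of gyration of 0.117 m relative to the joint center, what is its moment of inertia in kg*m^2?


I = m * k^2
I = 6.04 * 0.117^2
k^2 = 0.0137
I = 0.0827


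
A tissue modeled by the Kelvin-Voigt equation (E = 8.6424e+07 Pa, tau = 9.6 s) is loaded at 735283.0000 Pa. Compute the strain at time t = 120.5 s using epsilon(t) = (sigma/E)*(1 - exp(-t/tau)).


epsilon(t) = (sigma/E) * (1 - exp(-t/tau))
sigma/E = 735283.0000 / 8.6424e+07 = 0.0085
exp(-t/tau) = exp(-120.5 / 9.6) = 3.5375e-06
epsilon = 0.0085 * (1 - 3.5375e-06)
epsilon = 0.0085


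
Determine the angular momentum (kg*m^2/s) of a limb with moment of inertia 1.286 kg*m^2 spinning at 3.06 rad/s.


L = I * omega
L = 1.286 * 3.06
L = 3.9352


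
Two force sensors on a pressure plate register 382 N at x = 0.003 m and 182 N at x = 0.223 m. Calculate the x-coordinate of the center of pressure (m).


COP_x = (F1*x1 + F2*x2) / (F1 + F2)
COP_x = (382*0.003 + 182*0.223) / (382 + 182)
Numerator = 41.7320
Denominator = 564
COP_x = 0.0740


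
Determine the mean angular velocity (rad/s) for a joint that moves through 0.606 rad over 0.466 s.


omega = delta_theta / delta_t
omega = 0.606 / 0.466
omega = 1.3004


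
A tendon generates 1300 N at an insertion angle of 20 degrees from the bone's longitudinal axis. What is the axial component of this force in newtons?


F_eff = F_tendon * cos(theta)
theta = 20 deg = 0.3491 rad
cos(theta) = 0.9397
F_eff = 1300 * 0.9397
F_eff = 1221.6004


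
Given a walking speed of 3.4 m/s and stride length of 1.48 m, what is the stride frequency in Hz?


f = v / stride_length
f = 3.4 / 1.48
f = 2.2973


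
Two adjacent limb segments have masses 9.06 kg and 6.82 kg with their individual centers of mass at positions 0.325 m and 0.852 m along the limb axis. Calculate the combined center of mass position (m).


COM = (m1*x1 + m2*x2) / (m1 + m2)
COM = (9.06*0.325 + 6.82*0.852) / (9.06 + 6.82)
Numerator = 8.7551
Denominator = 15.8800
COM = 0.5513


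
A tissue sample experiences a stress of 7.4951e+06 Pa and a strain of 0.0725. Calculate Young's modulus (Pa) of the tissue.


E = stress / strain
E = 7.4951e+06 / 0.0725
E = 1.0338e+08


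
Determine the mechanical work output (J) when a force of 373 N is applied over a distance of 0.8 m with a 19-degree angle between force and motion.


W = F * d * cos(theta)
theta = 19 deg = 0.3316 rad
cos(theta) = 0.9455
W = 373 * 0.8 * 0.9455
W = 282.1427


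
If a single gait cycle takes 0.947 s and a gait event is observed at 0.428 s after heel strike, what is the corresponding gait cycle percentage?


pct = (event_time / cycle_time) * 100
pct = (0.428 / 0.947) * 100
ratio = 0.4520
pct = 45.1954


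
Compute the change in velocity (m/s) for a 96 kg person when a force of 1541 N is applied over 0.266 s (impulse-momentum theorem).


J = F * dt = 1541 * 0.266 = 409.9060 N*s
delta_v = J / m
delta_v = 409.9060 / 96
delta_v = 4.2699


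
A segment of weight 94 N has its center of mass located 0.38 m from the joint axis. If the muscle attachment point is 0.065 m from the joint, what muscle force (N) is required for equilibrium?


F_muscle = W * d_load / d_muscle
F_muscle = 94 * 0.38 / 0.065
Numerator = 35.7200
F_muscle = 549.5385


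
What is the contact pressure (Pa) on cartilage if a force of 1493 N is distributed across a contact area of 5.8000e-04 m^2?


P = F / A
P = 1493 / 5.8000e-04
P = 2.5741e+06


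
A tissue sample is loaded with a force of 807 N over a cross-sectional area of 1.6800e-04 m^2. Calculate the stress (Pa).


stress = F / A
stress = 807 / 1.6800e-04
stress = 4.8036e+06


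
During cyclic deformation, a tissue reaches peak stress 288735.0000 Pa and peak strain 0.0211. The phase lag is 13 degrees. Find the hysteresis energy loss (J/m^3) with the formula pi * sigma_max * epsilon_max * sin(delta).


E_loss = pi * sigma_max * epsilon_max * sin(delta)
delta = 13 deg = 0.2269 rad
sin(delta) = 0.2250
E_loss = pi * 288735.0000 * 0.0211 * 0.2250
E_loss = 4305.4623


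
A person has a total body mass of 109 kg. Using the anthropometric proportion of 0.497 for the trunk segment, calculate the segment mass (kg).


m_segment = body_mass * fraction
m_segment = 109 * 0.497
m_segment = 54.1730


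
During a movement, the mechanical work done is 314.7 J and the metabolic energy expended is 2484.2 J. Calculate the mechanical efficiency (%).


eta = (W_mech / E_meta) * 100
eta = (314.7 / 2484.2) * 100
ratio = 0.1267
eta = 12.6681


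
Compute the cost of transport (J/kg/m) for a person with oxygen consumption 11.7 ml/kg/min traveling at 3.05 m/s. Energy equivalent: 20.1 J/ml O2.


Power per kg = VO2 * 20.1 / 60
Power per kg = 11.7 * 20.1 / 60 = 3.9195 W/kg
Cost = power_per_kg / speed
Cost = 3.9195 / 3.05
Cost = 1.2851


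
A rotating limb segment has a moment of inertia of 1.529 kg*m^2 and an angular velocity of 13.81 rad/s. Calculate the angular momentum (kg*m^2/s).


L = I * omega
L = 1.529 * 13.81
L = 21.1155


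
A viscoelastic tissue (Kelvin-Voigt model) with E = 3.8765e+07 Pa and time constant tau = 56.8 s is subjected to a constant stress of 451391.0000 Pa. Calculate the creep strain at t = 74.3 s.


epsilon(t) = (sigma/E) * (1 - exp(-t/tau))
sigma/E = 451391.0000 / 3.8765e+07 = 0.0116
exp(-t/tau) = exp(-74.3 / 56.8) = 0.2703
epsilon = 0.0116 * (1 - 0.2703)
epsilon = 0.0085


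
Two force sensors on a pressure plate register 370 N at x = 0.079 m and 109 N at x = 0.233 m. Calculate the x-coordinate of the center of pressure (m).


COP_x = (F1*x1 + F2*x2) / (F1 + F2)
COP_x = (370*0.079 + 109*0.233) / (370 + 109)
Numerator = 54.6270
Denominator = 479
COP_x = 0.1140


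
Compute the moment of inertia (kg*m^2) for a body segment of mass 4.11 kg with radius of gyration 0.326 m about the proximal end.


I = m * k^2
I = 4.11 * 0.326^2
k^2 = 0.1063
I = 0.4368


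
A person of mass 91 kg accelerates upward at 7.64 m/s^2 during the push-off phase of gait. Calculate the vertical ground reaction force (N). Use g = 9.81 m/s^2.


GRF = m * (g + a)
GRF = 91 * (9.81 + 7.64)
GRF = 91 * 17.4500
GRF = 1587.9500


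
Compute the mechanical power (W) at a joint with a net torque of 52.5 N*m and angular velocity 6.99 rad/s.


P = M * omega
P = 52.5 * 6.99
P = 366.9750


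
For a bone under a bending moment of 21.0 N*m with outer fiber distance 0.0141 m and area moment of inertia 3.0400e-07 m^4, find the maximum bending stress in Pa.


sigma = M * c / I
sigma = 21.0 * 0.0141 / 3.0400e-07
M * c = 0.2961
sigma = 974013.1579


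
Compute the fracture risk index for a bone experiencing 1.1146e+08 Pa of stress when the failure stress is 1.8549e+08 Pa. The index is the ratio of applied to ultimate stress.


FRI = applied / ultimate
FRI = 1.1146e+08 / 1.8549e+08
FRI = 0.6009


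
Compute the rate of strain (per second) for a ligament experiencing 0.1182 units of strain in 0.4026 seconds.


strain_rate = delta_strain / delta_t
strain_rate = 0.1182 / 0.4026
strain_rate = 0.2936


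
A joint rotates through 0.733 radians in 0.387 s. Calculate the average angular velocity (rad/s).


omega = delta_theta / delta_t
omega = 0.733 / 0.387
omega = 1.8941


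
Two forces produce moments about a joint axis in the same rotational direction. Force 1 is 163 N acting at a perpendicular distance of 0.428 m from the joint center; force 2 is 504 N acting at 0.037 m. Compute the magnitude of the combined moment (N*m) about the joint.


M = F1 * d1 + F2 * d2
M = 163 * 0.428 + 504 * 0.037
M = 69.7640 + 18.6480
M = 88.4120


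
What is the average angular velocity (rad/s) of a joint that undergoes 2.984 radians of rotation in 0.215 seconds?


omega = delta_theta / delta_t
omega = 2.984 / 0.215
omega = 13.8791


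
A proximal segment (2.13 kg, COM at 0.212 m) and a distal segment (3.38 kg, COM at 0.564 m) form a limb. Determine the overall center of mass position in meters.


COM = (m1*x1 + m2*x2) / (m1 + m2)
COM = (2.13*0.212 + 3.38*0.564) / (2.13 + 3.38)
Numerator = 2.3579
Denominator = 5.5100
COM = 0.4279


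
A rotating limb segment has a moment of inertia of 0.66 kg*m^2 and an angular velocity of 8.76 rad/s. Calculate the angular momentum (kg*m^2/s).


L = I * omega
L = 0.66 * 8.76
L = 5.7816


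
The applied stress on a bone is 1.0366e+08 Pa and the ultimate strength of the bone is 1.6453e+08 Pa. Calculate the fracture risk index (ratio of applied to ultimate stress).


FRI = applied / ultimate
FRI = 1.0366e+08 / 1.6453e+08
FRI = 0.6300


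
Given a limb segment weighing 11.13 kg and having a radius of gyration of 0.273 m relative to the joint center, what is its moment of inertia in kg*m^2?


I = m * k^2
I = 11.13 * 0.273^2
k^2 = 0.0745
I = 0.8295


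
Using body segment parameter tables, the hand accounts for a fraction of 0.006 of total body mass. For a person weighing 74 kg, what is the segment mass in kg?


m_segment = body_mass * fraction
m_segment = 74 * 0.006
m_segment = 0.4440


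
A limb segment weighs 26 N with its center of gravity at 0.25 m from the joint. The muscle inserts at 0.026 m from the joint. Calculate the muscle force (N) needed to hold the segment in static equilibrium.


F_muscle = W * d_load / d_muscle
F_muscle = 26 * 0.25 / 0.026
Numerator = 6.5000
F_muscle = 250.0000


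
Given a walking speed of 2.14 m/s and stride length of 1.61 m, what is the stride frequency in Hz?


f = v / stride_length
f = 2.14 / 1.61
f = 1.3292


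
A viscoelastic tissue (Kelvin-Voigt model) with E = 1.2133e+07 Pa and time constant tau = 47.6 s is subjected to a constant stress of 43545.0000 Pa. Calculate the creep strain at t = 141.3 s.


epsilon(t) = (sigma/E) * (1 - exp(-t/tau))
sigma/E = 43545.0000 / 1.2133e+07 = 0.0036
exp(-t/tau) = exp(-141.3 / 47.6) = 0.0514
epsilon = 0.0036 * (1 - 0.0514)
epsilon = 0.0034


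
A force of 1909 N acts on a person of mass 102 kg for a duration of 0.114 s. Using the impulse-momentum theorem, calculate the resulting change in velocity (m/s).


J = F * dt = 1909 * 0.114 = 217.6260 N*s
delta_v = J / m
delta_v = 217.6260 / 102
delta_v = 2.1336


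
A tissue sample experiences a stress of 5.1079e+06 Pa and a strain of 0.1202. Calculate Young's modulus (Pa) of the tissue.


E = stress / strain
E = 5.1079e+06 / 0.1202
E = 4.2495e+07


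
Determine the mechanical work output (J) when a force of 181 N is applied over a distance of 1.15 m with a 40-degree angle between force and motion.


W = F * d * cos(theta)
theta = 40 deg = 0.6981 rad
cos(theta) = 0.7660
W = 181 * 1.15 * 0.7660
W = 159.4522


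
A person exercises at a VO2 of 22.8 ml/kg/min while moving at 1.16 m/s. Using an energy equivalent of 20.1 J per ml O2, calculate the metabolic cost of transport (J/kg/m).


Power per kg = VO2 * 20.1 / 60
Power per kg = 22.8 * 20.1 / 60 = 7.6380 W/kg
Cost = power_per_kg / speed
Cost = 7.6380 / 1.16
Cost = 6.5845


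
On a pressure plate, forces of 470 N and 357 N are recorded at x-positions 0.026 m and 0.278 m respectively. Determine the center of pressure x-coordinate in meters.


COP_x = (F1*x1 + F2*x2) / (F1 + F2)
COP_x = (470*0.026 + 357*0.278) / (470 + 357)
Numerator = 111.4660
Denominator = 827
COP_x = 0.1348


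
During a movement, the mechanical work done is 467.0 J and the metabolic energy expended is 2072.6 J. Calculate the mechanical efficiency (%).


eta = (W_mech / E_meta) * 100
eta = (467.0 / 2072.6) * 100
ratio = 0.2253
eta = 22.5321


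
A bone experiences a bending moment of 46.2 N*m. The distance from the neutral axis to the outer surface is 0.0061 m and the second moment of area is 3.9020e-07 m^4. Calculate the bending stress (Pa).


sigma = M * c / I
sigma = 46.2 * 0.0061 / 3.9020e-07
M * c = 0.2818
sigma = 722245.0026


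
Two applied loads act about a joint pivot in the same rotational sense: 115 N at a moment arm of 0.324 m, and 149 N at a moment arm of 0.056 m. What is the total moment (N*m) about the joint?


M = F1 * d1 + F2 * d2
M = 115 * 0.324 + 149 * 0.056
M = 37.2600 + 8.3440
M = 45.6040


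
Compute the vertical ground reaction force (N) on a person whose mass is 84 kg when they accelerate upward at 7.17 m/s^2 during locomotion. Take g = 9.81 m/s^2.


GRF = m * (g + a)
GRF = 84 * (9.81 + 7.17)
GRF = 84 * 16.9800
GRF = 1426.3200


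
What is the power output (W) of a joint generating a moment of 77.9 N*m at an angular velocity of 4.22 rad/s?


P = M * omega
P = 77.9 * 4.22
P = 328.7380


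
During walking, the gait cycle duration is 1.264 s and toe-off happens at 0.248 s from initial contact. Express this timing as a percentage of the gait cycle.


pct = (event_time / cycle_time) * 100
pct = (0.248 / 1.264) * 100
ratio = 0.1962
pct = 19.6203


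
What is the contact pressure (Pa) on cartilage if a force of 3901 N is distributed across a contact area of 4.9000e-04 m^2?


P = F / A
P = 3901 / 4.9000e-04
P = 7.9612e+06


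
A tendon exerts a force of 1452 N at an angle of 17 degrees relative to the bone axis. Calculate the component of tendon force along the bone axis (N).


F_eff = F_tendon * cos(theta)
theta = 17 deg = 0.2967 rad
cos(theta) = 0.9563
F_eff = 1452 * 0.9563
F_eff = 1388.5545


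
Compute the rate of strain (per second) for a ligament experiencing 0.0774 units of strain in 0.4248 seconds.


strain_rate = delta_strain / delta_t
strain_rate = 0.0774 / 0.4248
strain_rate = 0.1822


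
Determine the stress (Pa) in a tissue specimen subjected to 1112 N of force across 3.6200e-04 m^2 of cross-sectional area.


stress = F / A
stress = 1112 / 3.6200e-04
stress = 3.0718e+06


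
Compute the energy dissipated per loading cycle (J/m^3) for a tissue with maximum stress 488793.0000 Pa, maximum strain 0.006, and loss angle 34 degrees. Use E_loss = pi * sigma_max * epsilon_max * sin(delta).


E_loss = pi * sigma_max * epsilon_max * sin(delta)
delta = 34 deg = 0.5934 rad
sin(delta) = 0.5592
E_loss = pi * 488793.0000 * 0.006 * 0.5592
E_loss = 5152.1411


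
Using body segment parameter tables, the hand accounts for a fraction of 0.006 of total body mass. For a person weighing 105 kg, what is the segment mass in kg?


m_segment = body_mass * fraction
m_segment = 105 * 0.006
m_segment = 0.6300


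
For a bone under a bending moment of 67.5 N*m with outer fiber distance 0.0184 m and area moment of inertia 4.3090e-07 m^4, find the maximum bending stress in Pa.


sigma = M * c / I
sigma = 67.5 * 0.0184 / 4.3090e-07
M * c = 1.2420
sigma = 2.8823e+06


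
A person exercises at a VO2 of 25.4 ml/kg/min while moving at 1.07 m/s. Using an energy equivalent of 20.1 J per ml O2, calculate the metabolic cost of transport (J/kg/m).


Power per kg = VO2 * 20.1 / 60
Power per kg = 25.4 * 20.1 / 60 = 8.5090 W/kg
Cost = power_per_kg / speed
Cost = 8.5090 / 1.07
Cost = 7.9523


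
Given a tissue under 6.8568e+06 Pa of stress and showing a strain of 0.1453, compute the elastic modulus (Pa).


E = stress / strain
E = 6.8568e+06 / 0.1453
E = 4.7191e+07


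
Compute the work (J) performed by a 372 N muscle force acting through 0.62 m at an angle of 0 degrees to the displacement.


W = F * d * cos(theta)
theta = 0 deg = 0.0000 rad
cos(theta) = 1.0000
W = 372 * 0.62 * 1.0000
W = 230.6400


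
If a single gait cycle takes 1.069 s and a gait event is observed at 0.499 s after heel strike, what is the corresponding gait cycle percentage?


pct = (event_time / cycle_time) * 100
pct = (0.499 / 1.069) * 100
ratio = 0.4668
pct = 46.6791


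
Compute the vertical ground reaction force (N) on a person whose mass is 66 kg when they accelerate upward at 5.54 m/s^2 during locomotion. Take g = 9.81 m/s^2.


GRF = m * (g + a)
GRF = 66 * (9.81 + 5.54)
GRF = 66 * 15.3500
GRF = 1013.1000


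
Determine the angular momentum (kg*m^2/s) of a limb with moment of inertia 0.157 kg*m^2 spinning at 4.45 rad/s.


L = I * omega
L = 0.157 * 4.45
L = 0.6986


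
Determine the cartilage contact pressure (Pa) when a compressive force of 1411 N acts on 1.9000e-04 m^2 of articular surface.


P = F / A
P = 1411 / 1.9000e-04
P = 7.4263e+06


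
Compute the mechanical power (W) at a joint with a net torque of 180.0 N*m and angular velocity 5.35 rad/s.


P = M * omega
P = 180.0 * 5.35
P = 963.0000


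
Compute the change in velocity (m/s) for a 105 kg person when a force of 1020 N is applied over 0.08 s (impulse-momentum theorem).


J = F * dt = 1020 * 0.08 = 81.6000 N*s
delta_v = J / m
delta_v = 81.6000 / 105
delta_v = 0.7771


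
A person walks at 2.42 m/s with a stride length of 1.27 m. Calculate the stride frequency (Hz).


f = v / stride_length
f = 2.42 / 1.27
f = 1.9055


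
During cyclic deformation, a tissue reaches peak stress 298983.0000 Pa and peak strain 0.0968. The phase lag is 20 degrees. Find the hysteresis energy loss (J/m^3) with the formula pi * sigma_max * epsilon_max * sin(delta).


E_loss = pi * sigma_max * epsilon_max * sin(delta)
delta = 20 deg = 0.3491 rad
sin(delta) = 0.3420
E_loss = pi * 298983.0000 * 0.0968 * 0.3420
E_loss = 31097.3520


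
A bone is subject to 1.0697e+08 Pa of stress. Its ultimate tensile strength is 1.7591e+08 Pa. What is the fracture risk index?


FRI = applied / ultimate
FRI = 1.0697e+08 / 1.7591e+08
FRI = 0.6081


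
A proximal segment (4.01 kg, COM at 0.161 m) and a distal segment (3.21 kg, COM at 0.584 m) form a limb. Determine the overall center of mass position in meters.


COM = (m1*x1 + m2*x2) / (m1 + m2)
COM = (4.01*0.161 + 3.21*0.584) / (4.01 + 3.21)
Numerator = 2.5202
Denominator = 7.2200
COM = 0.3491


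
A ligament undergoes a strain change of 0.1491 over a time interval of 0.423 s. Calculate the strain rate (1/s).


strain_rate = delta_strain / delta_t
strain_rate = 0.1491 / 0.423
strain_rate = 0.3525


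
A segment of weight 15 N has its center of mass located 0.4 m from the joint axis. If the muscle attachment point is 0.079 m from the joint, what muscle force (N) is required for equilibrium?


F_muscle = W * d_load / d_muscle
F_muscle = 15 * 0.4 / 0.079
Numerator = 6.0000
F_muscle = 75.9494


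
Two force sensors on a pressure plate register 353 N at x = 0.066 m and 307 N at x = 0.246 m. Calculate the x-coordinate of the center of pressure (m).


COP_x = (F1*x1 + F2*x2) / (F1 + F2)
COP_x = (353*0.066 + 307*0.246) / (353 + 307)
Numerator = 98.8200
Denominator = 660
COP_x = 0.1497


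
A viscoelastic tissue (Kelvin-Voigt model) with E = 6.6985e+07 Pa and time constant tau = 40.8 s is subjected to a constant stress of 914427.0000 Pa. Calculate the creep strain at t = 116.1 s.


epsilon(t) = (sigma/E) * (1 - exp(-t/tau))
sigma/E = 914427.0000 / 6.6985e+07 = 0.0137
exp(-t/tau) = exp(-116.1 / 40.8) = 0.0581
epsilon = 0.0137 * (1 - 0.0581)
epsilon = 0.0129


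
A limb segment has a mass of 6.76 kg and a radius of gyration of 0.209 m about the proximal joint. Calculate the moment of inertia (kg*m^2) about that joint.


I = m * k^2
I = 6.76 * 0.209^2
k^2 = 0.0437
I = 0.2953


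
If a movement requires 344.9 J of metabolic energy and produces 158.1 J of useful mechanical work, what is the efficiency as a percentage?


eta = (W_mech / E_meta) * 100
eta = (158.1 / 344.9) * 100
ratio = 0.4584
eta = 45.8394


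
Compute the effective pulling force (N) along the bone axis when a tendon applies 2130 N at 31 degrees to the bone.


F_eff = F_tendon * cos(theta)
theta = 31 deg = 0.5411 rad
cos(theta) = 0.8572
F_eff = 2130 * 0.8572
F_eff = 1825.7664


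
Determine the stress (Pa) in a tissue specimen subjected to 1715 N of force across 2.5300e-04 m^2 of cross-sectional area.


stress = F / A
stress = 1715 / 2.5300e-04
stress = 6.7787e+06


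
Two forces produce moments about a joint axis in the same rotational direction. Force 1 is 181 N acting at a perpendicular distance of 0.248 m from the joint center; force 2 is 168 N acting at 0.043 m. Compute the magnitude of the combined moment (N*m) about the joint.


M = F1 * d1 + F2 * d2
M = 181 * 0.248 + 168 * 0.043
M = 44.8880 + 7.2240
M = 52.1120


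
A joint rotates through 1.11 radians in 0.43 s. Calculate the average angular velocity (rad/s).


omega = delta_theta / delta_t
omega = 1.11 / 0.43
omega = 2.5814


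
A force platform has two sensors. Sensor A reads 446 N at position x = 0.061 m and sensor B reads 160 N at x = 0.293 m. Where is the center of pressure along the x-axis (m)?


COP_x = (F1*x1 + F2*x2) / (F1 + F2)
COP_x = (446*0.061 + 160*0.293) / (446 + 160)
Numerator = 74.0860
Denominator = 606
COP_x = 0.1223


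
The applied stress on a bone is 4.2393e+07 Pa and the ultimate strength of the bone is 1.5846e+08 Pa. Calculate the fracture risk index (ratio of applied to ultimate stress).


FRI = applied / ultimate
FRI = 4.2393e+07 / 1.5846e+08
FRI = 0.2675


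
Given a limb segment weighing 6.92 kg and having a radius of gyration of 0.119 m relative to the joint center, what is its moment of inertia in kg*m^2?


I = m * k^2
I = 6.92 * 0.119^2
k^2 = 0.0142
I = 0.0980


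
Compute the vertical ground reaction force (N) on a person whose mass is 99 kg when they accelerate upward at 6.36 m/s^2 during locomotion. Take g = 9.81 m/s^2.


GRF = m * (g + a)
GRF = 99 * (9.81 + 6.36)
GRF = 99 * 16.1700
GRF = 1600.8300


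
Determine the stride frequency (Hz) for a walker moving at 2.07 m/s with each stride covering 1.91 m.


f = v / stride_length
f = 2.07 / 1.91
f = 1.0838


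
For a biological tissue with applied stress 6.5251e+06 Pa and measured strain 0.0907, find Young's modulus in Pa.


E = stress / strain
E = 6.5251e+06 / 0.0907
E = 7.1942e+07


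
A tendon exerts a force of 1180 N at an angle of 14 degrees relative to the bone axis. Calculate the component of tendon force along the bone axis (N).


F_eff = F_tendon * cos(theta)
theta = 14 deg = 0.2443 rad
cos(theta) = 0.9703
F_eff = 1180 * 0.9703
F_eff = 1144.9490


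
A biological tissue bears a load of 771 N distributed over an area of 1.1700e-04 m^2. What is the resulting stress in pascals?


stress = F / A
stress = 771 / 1.1700e-04
stress = 6.5897e+06


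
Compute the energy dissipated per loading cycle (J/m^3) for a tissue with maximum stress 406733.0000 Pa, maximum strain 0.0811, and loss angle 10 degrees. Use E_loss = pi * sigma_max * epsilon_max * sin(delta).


E_loss = pi * sigma_max * epsilon_max * sin(delta)
delta = 10 deg = 0.1745 rad
sin(delta) = 0.1736
E_loss = pi * 406733.0000 * 0.0811 * 0.1736
E_loss = 17994.9385


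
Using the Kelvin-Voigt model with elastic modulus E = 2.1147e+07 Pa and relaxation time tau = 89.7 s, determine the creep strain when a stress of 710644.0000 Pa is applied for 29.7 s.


epsilon(t) = (sigma/E) * (1 - exp(-t/tau))
sigma/E = 710644.0000 / 2.1147e+07 = 0.0336
exp(-t/tau) = exp(-29.7 / 89.7) = 0.7181
epsilon = 0.0336 * (1 - 0.7181)
epsilon = 0.0095


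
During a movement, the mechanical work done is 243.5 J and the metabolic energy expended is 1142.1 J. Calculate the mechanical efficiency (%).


eta = (W_mech / E_meta) * 100
eta = (243.5 / 1142.1) * 100
ratio = 0.2132
eta = 21.3204


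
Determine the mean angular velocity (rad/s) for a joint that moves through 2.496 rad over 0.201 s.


omega = delta_theta / delta_t
omega = 2.496 / 0.201
omega = 12.4179


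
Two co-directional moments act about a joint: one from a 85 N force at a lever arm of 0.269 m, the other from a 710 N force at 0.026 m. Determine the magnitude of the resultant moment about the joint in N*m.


M = F1 * d1 + F2 * d2
M = 85 * 0.269 + 710 * 0.026
M = 22.8650 + 18.4600
M = 41.3250


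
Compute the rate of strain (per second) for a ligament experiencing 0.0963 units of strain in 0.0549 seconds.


strain_rate = delta_strain / delta_t
strain_rate = 0.0963 / 0.0549
strain_rate = 1.7541


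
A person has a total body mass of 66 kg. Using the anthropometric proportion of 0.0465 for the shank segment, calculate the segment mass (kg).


m_segment = body_mass * fraction
m_segment = 66 * 0.0465
m_segment = 3.0690


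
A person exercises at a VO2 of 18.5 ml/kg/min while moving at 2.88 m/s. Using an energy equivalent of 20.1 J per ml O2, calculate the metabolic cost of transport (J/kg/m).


Power per kg = VO2 * 20.1 / 60
Power per kg = 18.5 * 20.1 / 60 = 6.1975 W/kg
Cost = power_per_kg / speed
Cost = 6.1975 / 2.88
Cost = 2.1519


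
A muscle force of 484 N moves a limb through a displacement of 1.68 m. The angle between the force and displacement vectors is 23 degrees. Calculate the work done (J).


W = F * d * cos(theta)
theta = 23 deg = 0.4014 rad
cos(theta) = 0.9205
W = 484 * 1.68 * 0.9205
W = 748.4809


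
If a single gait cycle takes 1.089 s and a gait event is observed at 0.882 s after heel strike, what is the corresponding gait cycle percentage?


pct = (event_time / cycle_time) * 100
pct = (0.882 / 1.089) * 100
ratio = 0.8099
pct = 80.9917


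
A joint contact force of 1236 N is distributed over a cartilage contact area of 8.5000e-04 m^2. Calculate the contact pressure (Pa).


P = F / A
P = 1236 / 8.5000e-04
P = 1.4541e+06


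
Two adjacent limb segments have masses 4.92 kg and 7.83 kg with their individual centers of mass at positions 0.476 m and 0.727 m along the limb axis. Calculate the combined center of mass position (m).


COM = (m1*x1 + m2*x2) / (m1 + m2)
COM = (4.92*0.476 + 7.83*0.727) / (4.92 + 7.83)
Numerator = 8.0343
Denominator = 12.7500
COM = 0.6301


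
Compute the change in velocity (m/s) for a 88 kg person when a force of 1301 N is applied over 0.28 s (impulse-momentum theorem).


J = F * dt = 1301 * 0.28 = 364.2800 N*s
delta_v = J / m
delta_v = 364.2800 / 88
delta_v = 4.1395


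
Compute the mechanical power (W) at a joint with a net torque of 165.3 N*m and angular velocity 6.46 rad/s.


P = M * omega
P = 165.3 * 6.46
P = 1067.8380


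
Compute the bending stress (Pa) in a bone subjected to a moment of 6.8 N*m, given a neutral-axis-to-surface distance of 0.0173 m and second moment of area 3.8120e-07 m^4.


sigma = M * c / I
sigma = 6.8 * 0.0173 / 3.8120e-07
M * c = 0.1176
sigma = 308604.4071


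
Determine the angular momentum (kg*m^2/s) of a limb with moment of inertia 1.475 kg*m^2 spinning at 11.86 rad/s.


L = I * omega
L = 1.475 * 11.86
L = 17.4935


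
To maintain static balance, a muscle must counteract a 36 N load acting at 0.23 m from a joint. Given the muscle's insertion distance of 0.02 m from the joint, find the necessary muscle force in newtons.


F_muscle = W * d_load / d_muscle
F_muscle = 36 * 0.23 / 0.02
Numerator = 8.2800
F_muscle = 414.0000


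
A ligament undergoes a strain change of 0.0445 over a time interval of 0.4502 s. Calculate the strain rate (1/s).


strain_rate = delta_strain / delta_t
strain_rate = 0.0445 / 0.4502
strain_rate = 0.0988
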